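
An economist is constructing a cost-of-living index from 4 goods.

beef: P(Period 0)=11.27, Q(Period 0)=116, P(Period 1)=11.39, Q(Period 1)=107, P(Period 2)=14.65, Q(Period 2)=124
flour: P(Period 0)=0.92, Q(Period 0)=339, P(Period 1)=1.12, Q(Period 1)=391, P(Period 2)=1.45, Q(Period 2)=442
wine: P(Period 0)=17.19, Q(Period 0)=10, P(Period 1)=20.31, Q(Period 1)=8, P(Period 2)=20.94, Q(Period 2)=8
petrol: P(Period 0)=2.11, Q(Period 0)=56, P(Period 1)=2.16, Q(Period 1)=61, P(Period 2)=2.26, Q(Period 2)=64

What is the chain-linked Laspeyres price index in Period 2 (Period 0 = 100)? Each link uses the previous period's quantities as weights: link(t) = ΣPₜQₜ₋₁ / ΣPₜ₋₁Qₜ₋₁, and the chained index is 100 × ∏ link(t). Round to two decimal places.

132.65

Link Period 0→Period 1:
ΣP(Period 1)Q(Period 0) = 11.39×116 + 1.12×339 + 20.31×10 + 2.16×56 = 1321.24 + 379.68 + 203.1 + 120.96 = 2024.98
ΣP(Period 0)Q(Period 0) = 11.27×116 + 0.92×339 + 17.19×10 + 2.11×56 = 1307.32 + 311.88 + 171.9 + 118.16 = 1909.26
link = 2024.98/1909.26 = 1.060610
Link Period 1→Period 2:
ΣP(Period 2)Q(Period 1) = 14.65×107 + 1.45×391 + 20.94×8 + 2.26×61 = 1567.55 + 566.95 + 167.52 + 137.86 = 2439.88
ΣP(Period 1)Q(Period 1) = 11.39×107 + 1.12×391 + 20.31×8 + 2.16×61 = 1218.73 + 437.92 + 162.48 + 131.76 = 1950.89
link = 2439.88/1950.89 = 1.250650
Chained index = 100 × 1.060610 × 1.250650 = 132.6451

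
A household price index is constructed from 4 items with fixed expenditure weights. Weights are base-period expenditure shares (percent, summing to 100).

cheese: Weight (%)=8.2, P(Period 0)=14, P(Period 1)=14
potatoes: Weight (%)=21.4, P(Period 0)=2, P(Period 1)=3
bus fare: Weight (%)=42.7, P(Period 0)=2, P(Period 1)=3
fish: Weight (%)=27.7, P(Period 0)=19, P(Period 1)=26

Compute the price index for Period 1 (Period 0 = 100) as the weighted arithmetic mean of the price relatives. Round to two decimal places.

142.26

cheese: 8.2 × (14/14) = 8.2 × 1.000000 = 8.2000
potatoes: 21.4 × (3/2) = 21.4 × 1.500000 = 32.1000
bus fare: 42.7 × (3/2) = 42.7 × 1.500000 = 64.0500
fish: 27.7 × (26/19) = 27.7 × 1.368421 = 37.9053
Index = Σ wᵢ·(p₁ᵢ/p₀ᵢ) = 8.2000 + 32.1000 + 64.0500 + 37.9053 = 142.2553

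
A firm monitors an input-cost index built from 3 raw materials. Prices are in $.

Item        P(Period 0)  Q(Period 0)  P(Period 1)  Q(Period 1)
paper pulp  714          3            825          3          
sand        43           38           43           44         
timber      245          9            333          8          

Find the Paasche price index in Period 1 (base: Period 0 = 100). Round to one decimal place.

117.3

Paasche price index uses current-period quantities as weights.
ΣP(Period 1)·Q(Period 1) = 825×3 + 43×44 + 333×8 = 2475 + 1892 + 2664 = 7031
ΣP(Period 0)·Q(Period 1) = 714×3 + 43×44 + 245×8 = 2142 + 1892 + 1960 = 5994
Index = 7031 / 5994 × 100 = 117.3006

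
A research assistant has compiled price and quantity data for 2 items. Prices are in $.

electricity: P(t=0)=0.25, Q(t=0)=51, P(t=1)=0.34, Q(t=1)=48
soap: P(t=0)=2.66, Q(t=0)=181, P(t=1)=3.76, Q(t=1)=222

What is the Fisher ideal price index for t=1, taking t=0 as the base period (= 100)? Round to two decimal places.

Laspeyres component (base-period weights):
ΣP(t=1)Q(t=0) = 0.34×51 + 3.76×181 = 17.34 + 680.56 = 697.9
ΣP(t=0)Q(t=0) = 0.25×51 + 2.66×181 = 12.75 + 481.46 = 494.21
L = 697.9 / 494.21 × 100 = 141.2153
Paasche component (current-period weights):
ΣP(t=1)Q(t=1) = 0.34×48 + 3.76×222 = 16.32 + 834.72 = 851.04
ΣP(t=0)Q(t=1) = 0.25×48 + 2.66×222 = 12 + 590.52 = 602.52
P = 851.04 / 602.52 × 100 = 141.2468
Fisher = √(L × P) = √(141.2153 × 141.2468) = 141.2310

141.23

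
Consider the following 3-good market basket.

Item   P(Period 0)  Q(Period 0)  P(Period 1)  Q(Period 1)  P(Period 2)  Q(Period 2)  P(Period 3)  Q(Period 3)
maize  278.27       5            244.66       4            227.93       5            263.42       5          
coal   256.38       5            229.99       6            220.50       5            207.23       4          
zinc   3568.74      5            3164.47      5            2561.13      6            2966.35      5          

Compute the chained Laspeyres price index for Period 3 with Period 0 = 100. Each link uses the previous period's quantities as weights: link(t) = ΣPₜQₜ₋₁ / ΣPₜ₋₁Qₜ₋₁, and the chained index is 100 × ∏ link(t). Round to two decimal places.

83.96

Link Period 0→Period 1:
ΣP(Period 1)Q(Period 0) = 244.66×5 + 229.99×5 + 3164.47×5 = 1223.3 + 1149.95 + 15822.35 = 18195.6
ΣP(Period 0)Q(Period 0) = 278.27×5 + 256.38×5 + 3568.74×5 = 1391.35 + 1281.9 + 17843.7 = 20516.95
link = 18195.6/20516.95 = 0.886857
Link Period 1→Period 2:
ΣP(Period 2)Q(Period 1) = 227.93×4 + 220.50×6 + 2561.13×5 = 911.72 + 1323 + 12805.65 = 15040.37
ΣP(Period 1)Q(Period 1) = 244.66×4 + 229.99×6 + 3164.47×5 = 978.64 + 1379.94 + 15822.35 = 18180.93
link = 15040.37/18180.93 = 0.827261
Link Period 2→Period 3:
ΣP(Period 3)Q(Period 2) = 263.42×5 + 207.23×5 + 2966.35×6 = 1317.1 + 1036.15 + 17798.1 = 20151.35
ΣP(Period 2)Q(Period 2) = 227.93×5 + 220.50×5 + 2561.13×6 = 1139.65 + 1102.5 + 15366.78 = 17608.93
link = 20151.35/17608.93 = 1.144382
Chained index = 100 × 0.886857 × 0.827261 × 1.144382 = 83.9590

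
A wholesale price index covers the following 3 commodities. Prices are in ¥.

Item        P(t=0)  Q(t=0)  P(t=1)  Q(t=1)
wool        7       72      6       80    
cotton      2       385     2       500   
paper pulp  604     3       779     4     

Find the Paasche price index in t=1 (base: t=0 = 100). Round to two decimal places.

115.59

Paasche price index uses current-period quantities as weights.
ΣP(t=1)·Q(t=1) = 6×80 + 2×500 + 779×4 = 480 + 1000 + 3116 = 4596
ΣP(t=0)·Q(t=1) = 7×80 + 2×500 + 604×4 = 560 + 1000 + 2416 = 3976
Index = 4596 / 3976 × 100 = 115.5936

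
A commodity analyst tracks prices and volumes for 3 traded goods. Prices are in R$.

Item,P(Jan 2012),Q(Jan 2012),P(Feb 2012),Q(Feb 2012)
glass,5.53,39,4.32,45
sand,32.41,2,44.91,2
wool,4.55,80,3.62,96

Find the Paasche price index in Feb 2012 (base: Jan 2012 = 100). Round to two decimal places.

84.18

Paasche price index uses current-period quantities as weights.
ΣP(Feb 2012)·Q(Feb 2012) = 4.32×45 + 44.91×2 + 3.62×96 = 194.4 + 89.82 + 347.52 = 631.74
ΣP(Jan 2012)·Q(Feb 2012) = 5.53×45 + 32.41×2 + 4.55×96 = 248.85 + 64.82 + 436.8 = 750.47
Index = 631.74 / 750.47 × 100 = 84.1792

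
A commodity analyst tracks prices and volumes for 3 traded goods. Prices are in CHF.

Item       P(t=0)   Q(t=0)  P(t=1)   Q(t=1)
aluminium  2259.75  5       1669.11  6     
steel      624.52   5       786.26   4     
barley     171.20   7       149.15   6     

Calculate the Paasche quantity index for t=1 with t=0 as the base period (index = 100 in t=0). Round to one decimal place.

105.5

Paasche quantity index uses current-period prices as weights.
ΣP(t=1)·Q(t=1) = 1669.11×6 + 786.26×4 + 149.15×6 = 10014.66 + 3145.04 + 894.9 = 14054.6
ΣP(t=1)·Q(t=0) = 1669.11×5 + 786.26×5 + 149.15×7 = 8345.55 + 3931.3 + 1044.05 = 13320.9
Index = 14054.6 / 13320.9 × 100 = 105.5079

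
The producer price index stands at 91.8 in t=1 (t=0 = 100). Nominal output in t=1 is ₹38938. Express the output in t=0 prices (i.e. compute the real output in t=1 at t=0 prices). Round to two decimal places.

42416.12

Real = Nominal ÷ (Index/100) = 38938 ÷ (91.8/100)
     = 38938 ÷ 0.918 = 42416.1220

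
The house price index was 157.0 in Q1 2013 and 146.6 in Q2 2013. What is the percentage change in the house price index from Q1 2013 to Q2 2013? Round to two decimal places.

Change = (146.6 − 157.0) / 157.0 × 100
       = -10.4 / 157.0 × 100 = -6.6242%

-6.62%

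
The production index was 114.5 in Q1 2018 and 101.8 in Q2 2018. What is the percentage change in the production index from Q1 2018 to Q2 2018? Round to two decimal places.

-11.09%

Change = (101.8 − 114.5) / 114.5 × 100
       = -12.7 / 114.5 × 100 = -11.0917%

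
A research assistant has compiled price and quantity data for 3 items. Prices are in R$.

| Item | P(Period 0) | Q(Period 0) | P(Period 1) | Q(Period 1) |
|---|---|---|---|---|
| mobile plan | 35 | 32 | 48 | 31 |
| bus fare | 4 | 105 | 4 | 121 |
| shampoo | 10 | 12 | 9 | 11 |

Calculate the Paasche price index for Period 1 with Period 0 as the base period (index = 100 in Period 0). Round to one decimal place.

Paasche price index uses current-period quantities as weights.
ΣP(Period 1)·Q(Period 1) = 48×31 + 4×121 + 9×11 = 1488 + 484 + 99 = 2071
ΣP(Period 0)·Q(Period 1) = 35×31 + 4×121 + 10×11 = 1085 + 484 + 110 = 1679
Index = 2071 / 1679 × 100 = 123.3472

123.3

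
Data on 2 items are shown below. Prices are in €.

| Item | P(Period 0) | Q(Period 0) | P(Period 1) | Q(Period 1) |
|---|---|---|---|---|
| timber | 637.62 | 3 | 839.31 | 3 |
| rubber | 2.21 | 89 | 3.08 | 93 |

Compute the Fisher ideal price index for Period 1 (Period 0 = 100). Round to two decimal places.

132.37

Laspeyres component (base-period weights):
ΣP(Period 1)Q(Period 0) = 839.31×3 + 3.08×89 = 2517.93 + 274.12 = 2792.05
ΣP(Period 0)Q(Period 0) = 637.62×3 + 2.21×89 = 1912.86 + 196.69 = 2109.55
L = 2792.05 / 2109.55 × 100 = 132.3529
Paasche component (current-period weights):
ΣP(Period 1)Q(Period 1) = 839.31×3 + 3.08×93 = 2517.93 + 286.44 = 2804.37
ΣP(Period 0)Q(Period 1) = 637.62×3 + 2.21×93 = 1912.86 + 205.53 = 2118.39
P = 2804.37 / 2118.39 × 100 = 132.3821
Fisher = √(L × P) = √(132.3529 × 132.3821) = 132.3675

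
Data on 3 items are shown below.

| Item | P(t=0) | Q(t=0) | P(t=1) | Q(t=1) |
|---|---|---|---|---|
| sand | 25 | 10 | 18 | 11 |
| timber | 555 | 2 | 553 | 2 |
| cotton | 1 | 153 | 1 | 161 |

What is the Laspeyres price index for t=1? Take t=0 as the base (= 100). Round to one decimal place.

95.1

Laspeyres price index uses base-period quantities as weights.
ΣP(t=1)·Q(t=0) = 18×10 + 553×2 + 1×153 = 180 + 1106 + 153 = 1439
ΣP(t=0)·Q(t=0) = 25×10 + 555×2 + 1×153 = 250 + 1110 + 153 = 1513
Index = 1439 / 1513 × 100 = 95.1091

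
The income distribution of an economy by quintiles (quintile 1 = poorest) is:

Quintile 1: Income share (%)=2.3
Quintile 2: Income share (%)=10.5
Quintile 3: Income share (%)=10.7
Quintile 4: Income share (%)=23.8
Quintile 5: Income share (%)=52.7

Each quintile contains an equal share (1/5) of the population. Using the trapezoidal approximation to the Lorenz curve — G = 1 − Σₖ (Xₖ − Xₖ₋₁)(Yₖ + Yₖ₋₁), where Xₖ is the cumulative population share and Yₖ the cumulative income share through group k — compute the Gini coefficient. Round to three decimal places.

0.456

Cumulative income shares Yₖ: 0.0230, 0.1280, 0.2350, 0.4730, 1.0000
Σ (Xₖ−Xₖ₋₁)(Yₖ+Yₖ₋₁) = (1/5)(0.0230+0.0000) + (1/5)(0.1280+0.0230) + (1/5)(0.2350+0.1280) + (1/5)(0.4730+0.2350) + (1/5)(1.0000+0.4730)
  = 0.0046 + 0.0302 + 0.0726 + 0.1416 + 0.2946 = 0.5436
G = 1 − 0.5436 = 0.4564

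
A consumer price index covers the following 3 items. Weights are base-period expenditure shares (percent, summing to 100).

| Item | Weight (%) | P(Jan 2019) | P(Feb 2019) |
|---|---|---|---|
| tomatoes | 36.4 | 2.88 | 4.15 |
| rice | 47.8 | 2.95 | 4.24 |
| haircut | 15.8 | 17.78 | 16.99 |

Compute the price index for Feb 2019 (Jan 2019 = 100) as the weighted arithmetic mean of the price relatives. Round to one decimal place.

tomatoes: 36.4 × (4.15/2.88) = 36.4 × 1.440972 = 52.4514
rice: 47.8 × (4.24/2.95) = 47.8 × 1.437288 = 68.7024
haircut: 15.8 × (16.99/17.78) = 15.8 × 0.955568 = 15.0980
Index = Σ wᵢ·(p₁ᵢ/p₀ᵢ) = 52.4514 + 68.7024 + 15.0980 = 136.2517

136.3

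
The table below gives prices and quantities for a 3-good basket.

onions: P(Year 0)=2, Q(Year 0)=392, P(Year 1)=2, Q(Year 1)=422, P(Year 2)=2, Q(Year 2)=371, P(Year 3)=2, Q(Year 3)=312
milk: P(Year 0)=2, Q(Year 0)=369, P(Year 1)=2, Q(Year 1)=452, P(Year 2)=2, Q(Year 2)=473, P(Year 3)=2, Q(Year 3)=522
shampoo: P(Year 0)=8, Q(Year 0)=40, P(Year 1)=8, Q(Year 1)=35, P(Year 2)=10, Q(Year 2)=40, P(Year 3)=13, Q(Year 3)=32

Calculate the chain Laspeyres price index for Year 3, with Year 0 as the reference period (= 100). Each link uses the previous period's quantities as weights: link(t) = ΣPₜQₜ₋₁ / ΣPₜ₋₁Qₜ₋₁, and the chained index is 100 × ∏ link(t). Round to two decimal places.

109.40

Link Year 0→Year 1:
ΣP(Year 1)Q(Year 0) = 2×392 + 2×369 + 8×40 = 784 + 738 + 320 = 1842
ΣP(Year 0)Q(Year 0) = 2×392 + 2×369 + 8×40 = 784 + 738 + 320 = 1842
link = 1842/1842 = 1.000000
Link Year 1→Year 2:
ΣP(Year 2)Q(Year 1) = 2×422 + 2×452 + 10×35 = 844 + 904 + 350 = 2098
ΣP(Year 1)Q(Year 1) = 2×422 + 2×452 + 8×35 = 844 + 904 + 280 = 2028
link = 2098/2028 = 1.034517
Link Year 2→Year 3:
ΣP(Year 3)Q(Year 2) = 2×371 + 2×473 + 13×40 = 742 + 946 + 520 = 2208
ΣP(Year 2)Q(Year 2) = 2×371 + 2×473 + 10×40 = 742 + 946 + 400 = 2088
link = 2208/2088 = 1.057471
Chained index = 100 × 1.000000 × 1.034517 × 1.057471 = 109.3972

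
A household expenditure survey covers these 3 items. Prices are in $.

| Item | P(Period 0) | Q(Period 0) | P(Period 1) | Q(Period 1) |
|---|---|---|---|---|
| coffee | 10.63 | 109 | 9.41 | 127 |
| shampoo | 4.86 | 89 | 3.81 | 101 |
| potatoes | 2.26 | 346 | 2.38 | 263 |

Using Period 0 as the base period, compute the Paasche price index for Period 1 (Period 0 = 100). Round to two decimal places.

90.58

Paasche price index uses current-period quantities as weights.
ΣP(Period 1)·Q(Period 1) = 9.41×127 + 3.81×101 + 2.38×263 = 1195.07 + 384.81 + 625.94 = 2205.82
ΣP(Period 0)·Q(Period 1) = 10.63×127 + 4.86×101 + 2.26×263 = 1350.01 + 490.86 + 594.38 = 2435.25
Index = 2205.82 / 2435.25 × 100 = 90.5788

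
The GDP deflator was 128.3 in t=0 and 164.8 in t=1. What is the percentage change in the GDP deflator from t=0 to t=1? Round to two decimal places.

Change = (164.8 − 128.3) / 128.3 × 100
       = 36.5 / 128.3 × 100 = 28.4489%

28.45%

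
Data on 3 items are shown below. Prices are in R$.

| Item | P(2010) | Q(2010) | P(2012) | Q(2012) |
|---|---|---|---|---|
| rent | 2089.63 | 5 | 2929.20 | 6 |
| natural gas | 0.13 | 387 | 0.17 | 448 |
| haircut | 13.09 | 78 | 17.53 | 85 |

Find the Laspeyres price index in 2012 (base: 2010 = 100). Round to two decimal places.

139.58

Laspeyres price index uses base-period quantities as weights.
ΣP(2012)·Q(2010) = 2929.20×5 + 0.17×387 + 17.53×78 = 14646 + 65.79 + 1367.34 = 16079.13
ΣP(2010)·Q(2010) = 2089.63×5 + 0.13×387 + 13.09×78 = 10448.15 + 50.31 + 1021.02 = 11519.48
Index = 16079.13 / 11519.48 × 100 = 139.5821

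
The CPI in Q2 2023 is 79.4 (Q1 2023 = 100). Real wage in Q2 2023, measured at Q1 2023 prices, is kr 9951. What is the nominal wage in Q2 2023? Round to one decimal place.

7901.1

Nominal = Real × (Index/100) = 9951 × (79.4/100)
        = 9951 × 0.794 = 7901.0940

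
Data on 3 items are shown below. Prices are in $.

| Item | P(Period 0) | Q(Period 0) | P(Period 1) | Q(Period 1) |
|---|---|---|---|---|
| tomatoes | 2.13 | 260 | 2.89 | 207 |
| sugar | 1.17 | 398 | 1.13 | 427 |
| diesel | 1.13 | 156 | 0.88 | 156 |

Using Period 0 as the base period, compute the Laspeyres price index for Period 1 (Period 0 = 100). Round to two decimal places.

Laspeyres price index uses base-period quantities as weights.
ΣP(Period 1)·Q(Period 0) = 2.89×260 + 1.13×398 + 0.88×156 = 751.4 + 449.74 + 137.28 = 1338.42
ΣP(Period 0)·Q(Period 0) = 2.13×260 + 1.17×398 + 1.13×156 = 553.8 + 465.66 + 176.28 = 1195.74
Index = 1338.42 / 1195.74 × 100 = 111.9324

111.93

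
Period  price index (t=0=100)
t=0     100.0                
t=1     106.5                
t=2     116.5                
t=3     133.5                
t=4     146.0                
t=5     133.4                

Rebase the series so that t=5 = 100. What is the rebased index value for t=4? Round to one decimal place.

109.4

Rebased(t=4) = 146.0 / 133.4 × 100 = 109.4453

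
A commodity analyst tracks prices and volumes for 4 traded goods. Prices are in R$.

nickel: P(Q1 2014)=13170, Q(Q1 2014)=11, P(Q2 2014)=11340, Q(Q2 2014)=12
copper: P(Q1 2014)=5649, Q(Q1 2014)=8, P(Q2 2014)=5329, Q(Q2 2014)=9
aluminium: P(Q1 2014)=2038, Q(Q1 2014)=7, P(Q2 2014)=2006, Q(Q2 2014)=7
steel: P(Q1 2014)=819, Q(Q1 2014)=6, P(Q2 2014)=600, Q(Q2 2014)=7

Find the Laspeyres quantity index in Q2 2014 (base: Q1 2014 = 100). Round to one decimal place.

109.4

Laspeyres quantity index uses base-period prices as weights.
ΣP(Q1 2014)·Q(Q2 2014) = 13170×12 + 5649×9 + 2038×7 + 819×7 = 158040 + 50841 + 14266 + 5733 = 228880
ΣP(Q1 2014)·Q(Q1 2014) = 13170×11 + 5649×8 + 2038×7 + 819×6 = 144870 + 45192 + 14266 + 4914 = 209242
Index = 228880 / 209242 × 100 = 109.3853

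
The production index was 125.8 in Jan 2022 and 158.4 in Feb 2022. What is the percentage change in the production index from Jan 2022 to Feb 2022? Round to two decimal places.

Change = (158.4 − 125.8) / 125.8 × 100
       = 32.6 / 125.8 × 100 = 25.9141%

25.91%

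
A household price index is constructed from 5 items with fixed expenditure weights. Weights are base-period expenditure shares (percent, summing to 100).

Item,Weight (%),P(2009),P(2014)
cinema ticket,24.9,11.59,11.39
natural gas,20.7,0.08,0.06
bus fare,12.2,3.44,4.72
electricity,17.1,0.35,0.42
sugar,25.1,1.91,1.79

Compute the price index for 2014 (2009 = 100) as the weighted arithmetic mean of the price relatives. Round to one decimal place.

100.8

cinema ticket: 24.9 × (11.39/11.59) = 24.9 × 0.982744 = 24.4703
natural gas: 20.7 × (0.06/0.08) = 20.7 × 0.750000 = 15.5250
bus fare: 12.2 × (4.72/3.44) = 12.2 × 1.372093 = 16.7395
electricity: 17.1 × (0.42/0.35) = 17.1 × 1.200000 = 20.5200
sugar: 25.1 × (1.79/1.91) = 25.1 × 0.937173 = 23.5230
Index = Σ wᵢ·(p₁ᵢ/p₀ᵢ) = 24.4703 + 15.5250 + 16.7395 + 20.5200 + 23.5230 = 100.7779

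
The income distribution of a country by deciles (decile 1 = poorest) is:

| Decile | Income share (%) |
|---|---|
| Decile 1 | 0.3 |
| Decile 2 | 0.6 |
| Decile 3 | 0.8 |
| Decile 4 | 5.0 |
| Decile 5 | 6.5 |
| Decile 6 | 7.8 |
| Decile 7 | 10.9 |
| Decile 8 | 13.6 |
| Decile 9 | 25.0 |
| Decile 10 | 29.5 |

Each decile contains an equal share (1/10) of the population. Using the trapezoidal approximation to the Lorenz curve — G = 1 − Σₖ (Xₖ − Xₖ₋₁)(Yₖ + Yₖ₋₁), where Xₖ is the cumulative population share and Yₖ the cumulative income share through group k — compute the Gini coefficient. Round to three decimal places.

Cumulative income shares Yₖ: 0.0030, 0.0090, 0.0170, 0.0670, 0.1320, 0.2100, 0.3190, 0.4550, 0.7050, 1.0000
Σ (Xₖ−Xₖ₋₁)(Yₖ+Yₖ₋₁) = (1/10)(0.0030+0.0000) + (1/10)(0.0090+0.0030) + (1/10)(0.0170+0.0090) + (1/10)(0.0670+0.0170) + (1/10)(0.1320+0.0670) + (1/10)(0.2100+0.1320) + (1/10)(0.3190+0.2100) + (1/10)(0.4550+0.3190) + (1/10)(0.7050+0.4550) + (1/10)(1.0000+0.7050)
  = 0.0003 + 0.0012 + 0.0026 + 0.0084 + 0.0199 + 0.0342 + 0.0529 + 0.0774 + 0.1160 + 0.1705 = 0.4834
G = 1 − 0.4834 = 0.5166

0.517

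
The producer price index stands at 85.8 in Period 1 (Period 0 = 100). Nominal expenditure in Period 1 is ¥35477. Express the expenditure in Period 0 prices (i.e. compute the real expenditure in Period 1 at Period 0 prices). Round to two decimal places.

Real = Nominal ÷ (Index/100) = 35477 ÷ (85.8/100)
     = 35477 ÷ 0.858 = 41348.4848

41348.48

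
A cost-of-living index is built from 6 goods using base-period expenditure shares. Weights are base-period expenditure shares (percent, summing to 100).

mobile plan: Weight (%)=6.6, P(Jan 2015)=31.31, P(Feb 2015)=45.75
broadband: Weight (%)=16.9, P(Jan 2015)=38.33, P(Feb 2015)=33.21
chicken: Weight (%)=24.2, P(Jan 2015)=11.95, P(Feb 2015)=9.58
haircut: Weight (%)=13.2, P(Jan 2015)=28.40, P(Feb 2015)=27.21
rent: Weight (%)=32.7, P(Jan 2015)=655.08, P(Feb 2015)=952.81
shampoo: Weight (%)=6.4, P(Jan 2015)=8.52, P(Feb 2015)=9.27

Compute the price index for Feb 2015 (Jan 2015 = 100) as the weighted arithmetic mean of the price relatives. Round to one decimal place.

110.9

mobile plan: 6.6 × (45.75/31.31) = 6.6 × 1.461195 = 9.6439
broadband: 16.9 × (33.21/38.33) = 16.9 × 0.866423 = 14.6426
chicken: 24.2 × (9.58/11.95) = 24.2 × 0.801674 = 19.4005
haircut: 13.2 × (27.21/28.40) = 13.2 × 0.958099 = 12.6469
rent: 32.7 × (952.81/655.08) = 32.7 × 1.454494 = 47.5620
shampoo: 6.4 × (9.27/8.52) = 6.4 × 1.088028 = 6.9634
Index = Σ wᵢ·(p₁ᵢ/p₀ᵢ) = 9.6439 + 14.6426 + 19.4005 + 12.6469 + 47.5620 + 6.9634 = 110.8592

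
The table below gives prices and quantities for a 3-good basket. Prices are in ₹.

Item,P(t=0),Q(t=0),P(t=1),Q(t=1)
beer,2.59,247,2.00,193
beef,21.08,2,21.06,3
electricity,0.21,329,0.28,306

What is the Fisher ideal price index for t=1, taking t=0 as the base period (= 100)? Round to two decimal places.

Laspeyres component (base-period weights):
ΣP(t=1)Q(t=0) = 2.00×247 + 21.06×2 + 0.28×329 = 494 + 42.12 + 92.12 = 628.24
ΣP(t=0)Q(t=0) = 2.59×247 + 21.08×2 + 0.21×329 = 639.73 + 42.16 + 69.09 = 750.98
L = 628.24 / 750.98 × 100 = 83.6560
Paasche component (current-period weights):
ΣP(t=1)Q(t=1) = 2.00×193 + 21.06×3 + 0.28×306 = 386 + 63.18 + 85.68 = 534.86
ΣP(t=0)Q(t=1) = 2.59×193 + 21.08×3 + 0.21×306 = 499.87 + 63.24 + 64.26 = 627.37
P = 534.86 / 627.37 × 100 = 85.2543
Fisher = √(L × P) = √(83.6560 × 85.2543) = 84.4514

84.45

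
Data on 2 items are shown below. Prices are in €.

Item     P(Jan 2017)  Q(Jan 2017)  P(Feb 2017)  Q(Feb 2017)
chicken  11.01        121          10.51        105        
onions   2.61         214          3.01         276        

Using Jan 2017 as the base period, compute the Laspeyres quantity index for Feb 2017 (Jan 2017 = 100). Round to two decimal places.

99.24

Laspeyres quantity index uses base-period prices as weights.
ΣP(Jan 2017)·Q(Feb 2017) = 11.01×105 + 2.61×276 = 1156.05 + 720.36 = 1876.41
ΣP(Jan 2017)·Q(Jan 2017) = 11.01×121 + 2.61×214 = 1332.21 + 558.54 = 1890.75
Index = 1876.41 / 1890.75 × 100 = 99.2416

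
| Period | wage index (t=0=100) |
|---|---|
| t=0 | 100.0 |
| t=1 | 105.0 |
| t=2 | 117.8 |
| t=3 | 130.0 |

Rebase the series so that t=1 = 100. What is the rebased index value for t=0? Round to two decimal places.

95.24

Rebased(t=0) = 100.0 / 105.0 × 100 = 95.2381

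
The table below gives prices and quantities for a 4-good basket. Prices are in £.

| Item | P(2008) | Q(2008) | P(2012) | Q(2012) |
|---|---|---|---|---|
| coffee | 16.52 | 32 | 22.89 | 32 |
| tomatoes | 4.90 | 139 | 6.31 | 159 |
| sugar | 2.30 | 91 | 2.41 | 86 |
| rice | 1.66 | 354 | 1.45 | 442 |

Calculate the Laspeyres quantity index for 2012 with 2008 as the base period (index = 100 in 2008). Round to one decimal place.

Laspeyres quantity index uses base-period prices as weights.
ΣP(2008)·Q(2012) = 16.52×32 + 4.90×159 + 2.30×86 + 1.66×442 = 528.64 + 779.1 + 197.8 + 733.72 = 2239.26
ΣP(2008)·Q(2008) = 16.52×32 + 4.90×139 + 2.30×91 + 1.66×354 = 528.64 + 681.1 + 209.3 + 587.64 = 2006.68
Index = 2239.26 / 2006.68 × 100 = 111.5903

111.6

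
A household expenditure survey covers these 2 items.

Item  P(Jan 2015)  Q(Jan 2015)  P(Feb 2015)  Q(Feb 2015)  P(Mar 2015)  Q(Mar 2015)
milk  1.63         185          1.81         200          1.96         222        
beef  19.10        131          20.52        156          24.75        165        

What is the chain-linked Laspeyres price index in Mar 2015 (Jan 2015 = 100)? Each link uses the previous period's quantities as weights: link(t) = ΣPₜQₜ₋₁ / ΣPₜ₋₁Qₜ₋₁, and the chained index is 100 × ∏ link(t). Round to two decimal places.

128.70

Link Jan 2015→Feb 2015:
ΣP(Feb 2015)Q(Jan 2015) = 1.81×185 + 20.52×131 = 334.85 + 2688.12 = 3022.97
ΣP(Jan 2015)Q(Jan 2015) = 1.63×185 + 19.10×131 = 301.55 + 2502.1 = 2803.65
link = 3022.97/2803.65 = 1.078227
Link Feb 2015→Mar 2015:
ΣP(Mar 2015)Q(Feb 2015) = 1.96×200 + 24.75×156 = 392 + 3861 = 4253
ΣP(Feb 2015)Q(Feb 2015) = 1.81×200 + 20.52×156 = 362 + 3201.12 = 3563.12
link = 4253/3563.12 = 1.193617
Chained index = 100 × 1.078227 × 1.193617 = 128.6989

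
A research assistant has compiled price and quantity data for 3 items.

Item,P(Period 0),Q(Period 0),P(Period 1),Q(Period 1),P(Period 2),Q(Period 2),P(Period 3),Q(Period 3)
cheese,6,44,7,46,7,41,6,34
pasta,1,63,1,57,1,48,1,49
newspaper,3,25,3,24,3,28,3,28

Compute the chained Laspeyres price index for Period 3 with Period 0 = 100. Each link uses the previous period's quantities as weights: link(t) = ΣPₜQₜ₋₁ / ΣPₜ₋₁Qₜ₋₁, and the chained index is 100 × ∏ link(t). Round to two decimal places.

100.09

Link Period 0→Period 1:
ΣP(Period 1)Q(Period 0) = 7×44 + 1×63 + 3×25 = 308 + 63 + 75 = 446
ΣP(Period 0)Q(Period 0) = 6×44 + 1×63 + 3×25 = 264 + 63 + 75 = 402
link = 446/402 = 1.109453
Link Period 1→Period 2:
ΣP(Period 2)Q(Period 1) = 7×46 + 1×57 + 3×24 = 322 + 57 + 72 = 451
ΣP(Period 1)Q(Period 1) = 7×46 + 1×57 + 3×24 = 322 + 57 + 72 = 451
link = 451/451 = 1.000000
Link Period 2→Period 3:
ΣP(Period 3)Q(Period 2) = 6×41 + 1×48 + 3×28 = 246 + 48 + 84 = 378
ΣP(Period 2)Q(Period 2) = 7×41 + 1×48 + 3×28 = 287 + 48 + 84 = 419
link = 378/419 = 0.902148
Chained index = 100 × 1.109453 × 1.000000 × 0.902148 = 100.0891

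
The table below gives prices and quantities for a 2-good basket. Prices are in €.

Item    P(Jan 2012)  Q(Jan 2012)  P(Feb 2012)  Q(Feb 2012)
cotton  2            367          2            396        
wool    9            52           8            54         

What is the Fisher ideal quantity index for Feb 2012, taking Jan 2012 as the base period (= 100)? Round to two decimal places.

Laspeyres component (base-period weights):
ΣP(Jan 2012)Q(Feb 2012) = 2×396 + 9×54 = 792 + 486 = 1278
ΣP(Jan 2012)Q(Jan 2012) = 2×367 + 9×52 = 734 + 468 = 1202
L = 1278 / 1202 × 100 = 106.3228
Paasche component (current-period weights):
ΣP(Feb 2012)Q(Feb 2012) = 2×396 + 8×54 = 792 + 432 = 1224
ΣP(Feb 2012)Q(Jan 2012) = 2×367 + 8×52 = 734 + 416 = 1150
P = 1224 / 1150 × 100 = 106.4348
Fisher = √(L × P) = √(106.3228 × 106.4348) = 106.3788

106.38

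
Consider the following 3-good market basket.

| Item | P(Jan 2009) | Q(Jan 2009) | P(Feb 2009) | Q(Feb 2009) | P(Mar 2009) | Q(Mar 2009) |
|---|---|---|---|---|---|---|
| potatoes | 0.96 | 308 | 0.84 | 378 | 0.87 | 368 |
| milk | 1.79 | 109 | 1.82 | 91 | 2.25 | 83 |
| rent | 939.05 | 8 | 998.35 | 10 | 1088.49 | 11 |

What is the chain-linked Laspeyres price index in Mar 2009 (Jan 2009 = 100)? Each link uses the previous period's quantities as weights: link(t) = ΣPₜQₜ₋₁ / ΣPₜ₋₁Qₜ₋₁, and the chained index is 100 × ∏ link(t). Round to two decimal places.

115.10

Link Jan 2009→Feb 2009:
ΣP(Feb 2009)Q(Jan 2009) = 0.84×308 + 1.82×109 + 998.35×8 = 258.72 + 198.38 + 7986.8 = 8443.9
ΣP(Jan 2009)Q(Jan 2009) = 0.96×308 + 1.79×109 + 939.05×8 = 295.68 + 195.11 + 7512.4 = 8003.19
link = 8443.9/8003.19 = 1.055067
Link Feb 2009→Mar 2009:
ΣP(Mar 2009)Q(Feb 2009) = 0.87×378 + 2.25×91 + 1088.49×10 = 328.86 + 204.75 + 10884.9 = 11418.51
ΣP(Feb 2009)Q(Feb 2009) = 0.84×378 + 1.82×91 + 998.35×10 = 317.52 + 165.62 + 9983.5 = 10466.64
link = 11418.51/10466.64 = 1.090943
Chained index = 100 × 1.055067 × 1.090943 = 115.1018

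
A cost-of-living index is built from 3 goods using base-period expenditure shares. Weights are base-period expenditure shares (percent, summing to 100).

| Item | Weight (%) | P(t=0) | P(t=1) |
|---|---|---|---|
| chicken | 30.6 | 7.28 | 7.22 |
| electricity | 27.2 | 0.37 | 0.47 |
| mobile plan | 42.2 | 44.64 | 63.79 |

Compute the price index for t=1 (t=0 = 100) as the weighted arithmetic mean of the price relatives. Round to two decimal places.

125.20

chicken: 30.6 × (7.22/7.28) = 30.6 × 0.991758 = 30.3478
electricity: 27.2 × (0.47/0.37) = 27.2 × 1.270270 = 34.5514
mobile plan: 42.2 × (63.79/44.64) = 42.2 × 1.428987 = 60.3033
Index = Σ wᵢ·(p₁ᵢ/p₀ᵢ) = 30.3478 + 34.5514 + 60.3033 = 125.2024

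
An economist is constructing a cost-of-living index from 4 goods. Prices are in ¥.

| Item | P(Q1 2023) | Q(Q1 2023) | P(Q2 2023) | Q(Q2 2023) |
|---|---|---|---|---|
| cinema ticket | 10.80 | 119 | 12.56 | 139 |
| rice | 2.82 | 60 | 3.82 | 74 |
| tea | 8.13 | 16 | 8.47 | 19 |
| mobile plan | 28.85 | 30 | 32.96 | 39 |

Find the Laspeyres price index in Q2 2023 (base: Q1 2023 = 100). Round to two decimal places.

116.25

Laspeyres price index uses base-period quantities as weights.
ΣP(Q2 2023)·Q(Q1 2023) = 12.56×119 + 3.82×60 + 8.47×16 + 32.96×30 = 1494.64 + 229.2 + 135.52 + 988.8 = 2848.16
ΣP(Q1 2023)·Q(Q1 2023) = 10.80×119 + 2.82×60 + 8.13×16 + 28.85×30 = 1285.2 + 169.2 + 130.08 + 865.5 = 2449.98
Index = 2848.16 / 2449.98 × 100 = 116.2524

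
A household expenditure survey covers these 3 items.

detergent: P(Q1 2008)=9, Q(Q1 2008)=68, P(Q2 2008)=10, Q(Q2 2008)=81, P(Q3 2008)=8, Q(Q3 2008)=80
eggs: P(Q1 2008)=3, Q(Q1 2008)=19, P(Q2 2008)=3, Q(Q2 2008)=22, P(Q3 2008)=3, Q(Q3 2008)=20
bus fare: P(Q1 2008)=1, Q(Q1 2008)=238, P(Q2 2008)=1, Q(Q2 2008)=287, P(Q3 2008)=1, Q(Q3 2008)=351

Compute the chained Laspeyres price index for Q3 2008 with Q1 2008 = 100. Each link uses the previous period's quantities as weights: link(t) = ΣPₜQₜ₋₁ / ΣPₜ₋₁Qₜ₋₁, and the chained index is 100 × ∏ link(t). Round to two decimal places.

92.52

Link Q1 2008→Q2 2008:
ΣP(Q2 2008)Q(Q1 2008) = 10×68 + 3×19 + 1×238 = 680 + 57 + 238 = 975
ΣP(Q1 2008)Q(Q1 2008) = 9×68 + 3×19 + 1×238 = 612 + 57 + 238 = 907
link = 975/907 = 1.074972
Link Q2 2008→Q3 2008:
ΣP(Q3 2008)Q(Q2 2008) = 8×81 + 3×22 + 1×287 = 648 + 66 + 287 = 1001
ΣP(Q2 2008)Q(Q2 2008) = 10×81 + 3×22 + 1×287 = 810 + 66 + 287 = 1163
link = 1001/1163 = 0.860705
Chained index = 100 × 1.074972 × 0.860705 = 92.5234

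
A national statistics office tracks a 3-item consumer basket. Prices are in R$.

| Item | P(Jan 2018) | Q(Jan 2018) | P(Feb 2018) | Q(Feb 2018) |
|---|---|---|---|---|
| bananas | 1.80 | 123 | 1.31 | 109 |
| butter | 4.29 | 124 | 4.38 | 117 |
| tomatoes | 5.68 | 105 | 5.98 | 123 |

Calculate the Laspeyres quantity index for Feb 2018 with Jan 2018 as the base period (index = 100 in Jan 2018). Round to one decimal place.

Laspeyres quantity index uses base-period prices as weights.
ΣP(Jan 2018)·Q(Feb 2018) = 1.80×109 + 4.29×117 + 5.68×123 = 196.2 + 501.93 + 698.64 = 1396.77
ΣP(Jan 2018)·Q(Jan 2018) = 1.80×123 + 4.29×124 + 5.68×105 = 221.4 + 531.96 + 596.4 = 1349.76
Index = 1396.77 / 1349.76 × 100 = 103.4828

103.5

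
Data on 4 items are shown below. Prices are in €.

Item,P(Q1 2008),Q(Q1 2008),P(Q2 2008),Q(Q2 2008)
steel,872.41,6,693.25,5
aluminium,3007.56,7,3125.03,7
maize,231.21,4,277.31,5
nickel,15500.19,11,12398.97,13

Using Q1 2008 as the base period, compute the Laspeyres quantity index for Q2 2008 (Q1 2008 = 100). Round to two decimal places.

115.36

Laspeyres quantity index uses base-period prices as weights.
ΣP(Q1 2008)·Q(Q2 2008) = 872.41×5 + 3007.56×7 + 231.21×5 + 15500.19×13 = 4362.05 + 21052.92 + 1156.05 + 201502.47 = 228073.49
ΣP(Q1 2008)·Q(Q1 2008) = 872.41×6 + 3007.56×7 + 231.21×4 + 15500.19×11 = 5234.46 + 21052.92 + 924.84 + 170502.09 = 197714.31
Index = 228073.49 / 197714.31 × 100 = 115.3551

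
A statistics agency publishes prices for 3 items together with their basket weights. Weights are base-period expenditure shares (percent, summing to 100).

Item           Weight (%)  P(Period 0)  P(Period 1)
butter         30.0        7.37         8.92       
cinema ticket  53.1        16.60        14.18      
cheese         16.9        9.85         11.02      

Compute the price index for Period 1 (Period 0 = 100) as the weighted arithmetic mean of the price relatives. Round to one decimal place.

100.6

butter: 30.0 × (8.92/7.37) = 30.0 × 1.210312 = 36.3094
cinema ticket: 53.1 × (14.18/16.60) = 53.1 × 0.854217 = 45.3589
cheese: 16.9 × (11.02/9.85) = 16.9 × 1.118782 = 18.9074
Index = Σ wᵢ·(p₁ᵢ/p₀ᵢ) = 36.3094 + 45.3589 + 18.9074 = 100.5757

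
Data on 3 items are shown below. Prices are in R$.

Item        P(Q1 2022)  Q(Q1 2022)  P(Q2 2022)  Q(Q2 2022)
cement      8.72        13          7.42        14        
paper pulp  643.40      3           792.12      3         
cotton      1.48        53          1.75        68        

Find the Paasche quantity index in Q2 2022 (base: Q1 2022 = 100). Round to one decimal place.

101.3

Paasche quantity index uses current-period prices as weights.
ΣP(Q2 2022)·Q(Q2 2022) = 7.42×14 + 792.12×3 + 1.75×68 = 103.88 + 2376.36 + 119 = 2599.24
ΣP(Q2 2022)·Q(Q1 2022) = 7.42×13 + 792.12×3 + 1.75×53 = 96.46 + 2376.36 + 92.75 = 2565.57
Index = 2599.24 / 2565.57 × 100 = 101.3124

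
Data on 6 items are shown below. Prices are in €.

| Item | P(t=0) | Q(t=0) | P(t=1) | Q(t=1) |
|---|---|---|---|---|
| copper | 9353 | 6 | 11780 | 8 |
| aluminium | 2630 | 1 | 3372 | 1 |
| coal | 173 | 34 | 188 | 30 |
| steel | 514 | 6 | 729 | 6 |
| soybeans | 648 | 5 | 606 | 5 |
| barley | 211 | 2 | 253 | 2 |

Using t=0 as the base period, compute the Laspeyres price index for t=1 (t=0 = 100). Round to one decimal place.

123.8

Laspeyres price index uses base-period quantities as weights.
ΣP(t=1)·Q(t=0) = 11780×6 + 3372×1 + 188×34 + 729×6 + 606×5 + 253×2 = 70680 + 3372 + 6392 + 4374 + 3030 + 506 = 88354
ΣP(t=0)·Q(t=0) = 9353×6 + 2630×1 + 173×34 + 514×6 + 648×5 + 211×2 = 56118 + 2630 + 5882 + 3084 + 3240 + 422 = 71376
Index = 88354 / 71376 × 100 = 123.7867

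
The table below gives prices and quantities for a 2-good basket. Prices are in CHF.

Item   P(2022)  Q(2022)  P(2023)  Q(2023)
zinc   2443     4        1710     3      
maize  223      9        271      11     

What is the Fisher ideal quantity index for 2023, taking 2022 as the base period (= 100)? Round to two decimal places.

85.20

Laspeyres component (base-period weights):
ΣP(2022)Q(2023) = 2443×3 + 223×11 = 7329 + 2453 = 9782
ΣP(2022)Q(2022) = 2443×4 + 223×9 = 9772 + 2007 = 11779
L = 9782 / 11779 × 100 = 83.0461
Paasche component (current-period weights):
ΣP(2023)Q(2023) = 1710×3 + 271×11 = 5130 + 2981 = 8111
ΣP(2023)Q(2022) = 1710×4 + 271×9 = 6840 + 2439 = 9279
P = 8111 / 9279 × 100 = 87.4124
Fisher = √(L × P) = √(83.0461 × 87.4124) = 85.2013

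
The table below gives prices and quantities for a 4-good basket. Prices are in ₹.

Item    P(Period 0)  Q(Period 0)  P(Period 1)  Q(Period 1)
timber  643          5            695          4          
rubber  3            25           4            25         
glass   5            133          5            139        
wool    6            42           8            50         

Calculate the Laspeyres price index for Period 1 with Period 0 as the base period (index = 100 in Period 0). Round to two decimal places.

108.77

Laspeyres price index uses base-period quantities as weights.
ΣP(Period 1)·Q(Period 0) = 695×5 + 4×25 + 5×133 + 8×42 = 3475 + 100 + 665 + 336 = 4576
ΣP(Period 0)·Q(Period 0) = 643×5 + 3×25 + 5×133 + 6×42 = 3215 + 75 + 665 + 252 = 4207
Index = 4576 / 4207 × 100 = 108.7711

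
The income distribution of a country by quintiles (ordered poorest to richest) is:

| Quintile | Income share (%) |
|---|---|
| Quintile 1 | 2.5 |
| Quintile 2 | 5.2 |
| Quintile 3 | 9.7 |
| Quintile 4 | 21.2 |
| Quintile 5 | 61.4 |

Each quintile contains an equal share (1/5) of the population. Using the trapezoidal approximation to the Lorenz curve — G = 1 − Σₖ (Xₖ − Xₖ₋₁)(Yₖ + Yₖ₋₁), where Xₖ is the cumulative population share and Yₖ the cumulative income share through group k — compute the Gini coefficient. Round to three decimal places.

0.535

Cumulative income shares Yₖ: 0.0250, 0.0770, 0.1740, 0.3860, 1.0000
Σ (Xₖ−Xₖ₋₁)(Yₖ+Yₖ₋₁) = (1/5)(0.0250+0.0000) + (1/5)(0.0770+0.0250) + (1/5)(0.1740+0.0770) + (1/5)(0.3860+0.1740) + (1/5)(1.0000+0.3860)
  = 0.0050 + 0.0204 + 0.0502 + 0.1120 + 0.2772 = 0.4648
G = 1 − 0.4648 = 0.5352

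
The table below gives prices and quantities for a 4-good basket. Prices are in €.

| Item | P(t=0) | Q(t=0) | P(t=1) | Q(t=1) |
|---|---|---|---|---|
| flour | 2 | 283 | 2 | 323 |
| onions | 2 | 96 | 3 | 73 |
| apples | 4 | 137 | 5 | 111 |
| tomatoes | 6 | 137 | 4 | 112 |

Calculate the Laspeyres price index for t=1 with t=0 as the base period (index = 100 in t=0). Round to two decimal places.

Laspeyres price index uses base-period quantities as weights.
ΣP(t=1)·Q(t=0) = 2×283 + 3×96 + 5×137 + 4×137 = 566 + 288 + 685 + 548 = 2087
ΣP(t=0)·Q(t=0) = 2×283 + 2×96 + 4×137 + 6×137 = 566 + 192 + 548 + 822 = 2128
Index = 2087 / 2128 × 100 = 98.0733

98.07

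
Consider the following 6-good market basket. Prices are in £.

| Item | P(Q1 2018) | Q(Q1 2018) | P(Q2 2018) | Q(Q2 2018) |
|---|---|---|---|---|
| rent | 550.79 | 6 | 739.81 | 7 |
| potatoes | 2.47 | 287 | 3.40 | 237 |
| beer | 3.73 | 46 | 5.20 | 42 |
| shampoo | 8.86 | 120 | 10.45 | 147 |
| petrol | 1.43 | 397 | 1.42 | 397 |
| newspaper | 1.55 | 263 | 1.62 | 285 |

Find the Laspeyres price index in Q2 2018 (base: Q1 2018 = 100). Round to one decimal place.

126.9

Laspeyres price index uses base-period quantities as weights.
ΣP(Q2 2018)·Q(Q1 2018) = 739.81×6 + 3.40×287 + 5.20×46 + 10.45×120 + 1.42×397 + 1.62×263 = 4438.86 + 975.8 + 239.2 + 1254 + 563.74 + 426.06 = 7897.66
ΣP(Q1 2018)·Q(Q1 2018) = 550.79×6 + 2.47×287 + 3.73×46 + 8.86×120 + 1.43×397 + 1.55×263 = 3304.74 + 708.89 + 171.58 + 1063.2 + 567.71 + 407.65 = 6223.77
Index = 7897.66 / 6223.77 × 100 = 126.8951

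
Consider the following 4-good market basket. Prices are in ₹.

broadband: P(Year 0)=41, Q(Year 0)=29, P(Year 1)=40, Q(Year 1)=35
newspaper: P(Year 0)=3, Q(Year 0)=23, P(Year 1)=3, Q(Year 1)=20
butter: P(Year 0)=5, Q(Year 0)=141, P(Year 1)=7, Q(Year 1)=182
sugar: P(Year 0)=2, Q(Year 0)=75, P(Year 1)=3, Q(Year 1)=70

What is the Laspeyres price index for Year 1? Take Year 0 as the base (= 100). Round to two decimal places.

Laspeyres price index uses base-period quantities as weights.
ΣP(Year 1)·Q(Year 0) = 40×29 + 3×23 + 7×141 + 3×75 = 1160 + 69 + 987 + 225 = 2441
ΣP(Year 0)·Q(Year 0) = 41×29 + 3×23 + 5×141 + 2×75 = 1189 + 69 + 705 + 150 = 2113
Index = 2441 / 2113 × 100 = 115.5230

115.52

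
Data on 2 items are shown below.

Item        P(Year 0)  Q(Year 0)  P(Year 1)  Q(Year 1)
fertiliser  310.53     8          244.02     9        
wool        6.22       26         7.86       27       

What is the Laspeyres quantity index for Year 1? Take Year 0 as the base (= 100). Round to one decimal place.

112.0

Laspeyres quantity index uses base-period prices as weights.
ΣP(Year 0)·Q(Year 1) = 310.53×9 + 6.22×27 = 2794.77 + 167.94 = 2962.71
ΣP(Year 0)·Q(Year 0) = 310.53×8 + 6.22×26 = 2484.24 + 161.72 = 2645.96
Index = 2962.71 / 2645.96 × 100 = 111.9711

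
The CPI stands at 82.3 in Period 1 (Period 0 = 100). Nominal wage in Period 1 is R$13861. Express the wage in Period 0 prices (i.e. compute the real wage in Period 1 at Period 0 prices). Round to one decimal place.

Real = Nominal ÷ (Index/100) = 13861 ÷ (82.3/100)
     = 13861 ÷ 0.823 = 16842.0413

16842.0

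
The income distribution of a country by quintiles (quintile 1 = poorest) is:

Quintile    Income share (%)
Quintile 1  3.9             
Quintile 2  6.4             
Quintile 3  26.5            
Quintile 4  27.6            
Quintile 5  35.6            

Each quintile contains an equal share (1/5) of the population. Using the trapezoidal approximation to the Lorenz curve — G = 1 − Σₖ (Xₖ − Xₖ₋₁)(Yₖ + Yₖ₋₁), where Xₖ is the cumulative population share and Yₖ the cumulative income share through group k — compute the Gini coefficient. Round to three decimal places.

0.338

Cumulative income shares Yₖ: 0.0390, 0.1030, 0.3680, 0.6440, 1.0000
Σ (Xₖ−Xₖ₋₁)(Yₖ+Yₖ₋₁) = (1/5)(0.0390+0.0000) + (1/5)(0.1030+0.0390) + (1/5)(0.3680+0.1030) + (1/5)(0.6440+0.3680) + (1/5)(1.0000+0.6440)
  = 0.0078 + 0.0284 + 0.0942 + 0.2024 + 0.3288 = 0.6616
G = 1 − 0.6616 = 0.3384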